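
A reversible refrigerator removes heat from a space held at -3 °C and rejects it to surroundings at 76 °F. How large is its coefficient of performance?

T_H = 76 °F → (76 − 32) × 5/9 = 24.44 °C = 297.59 K.
T_C = -3 °C → -3 + 273.15 = 270.15 K.
COP_R = T_C/(T_H − T_C) = 270.15/(297.59 − 270.15) = 9.844.

COP_R ≈ 9.844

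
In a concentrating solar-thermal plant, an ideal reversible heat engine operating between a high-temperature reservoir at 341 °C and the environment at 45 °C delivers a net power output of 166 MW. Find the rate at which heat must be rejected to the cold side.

T_H = 341 °C → 341 + 273.15 = 614.15 K.
T_C = 45 °C → 45 + 273.15 = 318.15 K.
Carnot efficiency: η = 1 − T_C/T_H = 1 − 318.15/614.15 = 0.4820.
Since Q_C/Q_H = T_C/T_H and Q_H = W/η, Q_C = W·T_C/(T_H − T_C) = 166 × 318.15/296.00 = 178 MW.

Q̇_C ≈ 178 MW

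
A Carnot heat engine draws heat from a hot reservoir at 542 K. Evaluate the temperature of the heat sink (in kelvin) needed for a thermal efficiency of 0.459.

From η = 1 − T_C/T_H, T_C = T_H·(1 − η) = 542.00 × (1 − 0.459) = 293 K.

T_C ≈ 293 K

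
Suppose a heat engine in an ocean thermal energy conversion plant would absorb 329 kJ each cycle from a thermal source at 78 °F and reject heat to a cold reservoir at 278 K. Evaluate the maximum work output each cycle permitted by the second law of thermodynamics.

W_max ≈ 22.81 kJ

T_H = 78 °F → (78 − 32) × 5/9 = 25.56 °C = 298.71 K.
The second-law ceiling is the Carnot efficiency, η_max = 1 − T_C/T_H = 1 − 278.00/298.71 = 0.0693.
W_max = η_max · Q_H = 0.0693 × 329 = 22.81 kJ.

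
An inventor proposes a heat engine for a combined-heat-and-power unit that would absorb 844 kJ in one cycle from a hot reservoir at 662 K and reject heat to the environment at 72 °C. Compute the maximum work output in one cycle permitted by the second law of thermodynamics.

W_max ≈ 404.0 kJ

T_C = 72 °C → 72 + 273.15 = 345.15 K.
The upper bound on efficiency is η_max = 1 − T_C/T_H = 1 − 345.15/662.00 = 0.4786.
W_max = η_max · Q_H = 0.4786 × 844 = 404.0 kJ.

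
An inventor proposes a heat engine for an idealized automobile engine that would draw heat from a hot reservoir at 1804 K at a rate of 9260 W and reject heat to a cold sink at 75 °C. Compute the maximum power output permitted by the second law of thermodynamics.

Ẇ_max ≈ 7473 W

T_C = 75 °C → 75 + 273.15 = 348.15 K.
The second-law ceiling is the Carnot efficiency, η_max = 1 − T_C/T_H = 1 − 348.15/1804.00 = 0.8070.
W_max = η_max · Q_H = 0.8070 × 9260 = 7473 W.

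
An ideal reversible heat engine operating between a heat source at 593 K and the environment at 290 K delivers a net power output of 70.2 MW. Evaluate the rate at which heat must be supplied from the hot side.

The Carnot efficiency is η = 1 − T_C/T_H = 1 − 290.00/593.00 = 0.5110.
Q_H = W/η = 70.2/0.5110 = 137 MW.

Q̇_H ≈ 137 MW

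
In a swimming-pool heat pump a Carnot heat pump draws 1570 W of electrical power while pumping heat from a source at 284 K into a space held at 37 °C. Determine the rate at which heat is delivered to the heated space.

T_H = 37 °C → 37 + 273.15 = 310.15 K.
COP_HP = T_H/(T_H − T_C) = 310.15/26.15 = 11.8604.
Q_H = COP_HP · W = 11.8604 × 1570 = 18600 W.

Q̇_H ≈ 18600 W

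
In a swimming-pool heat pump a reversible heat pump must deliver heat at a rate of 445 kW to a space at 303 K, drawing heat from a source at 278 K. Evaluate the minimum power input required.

For a reversible heat pump, COP_HP = T_H/(T_H − T_C) = 303.00/25.00 = 12.1200.
W = Q_H/COP_HP = 445/12.1200 = 36.7 kW.

Ẇ_in ≈ 36.7 kW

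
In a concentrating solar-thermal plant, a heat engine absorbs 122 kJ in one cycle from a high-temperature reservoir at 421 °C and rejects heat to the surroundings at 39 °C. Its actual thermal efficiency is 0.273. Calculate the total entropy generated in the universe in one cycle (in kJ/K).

T_H = 421 °C → 421 + 273.15 = 694.15 K.
T_C = 39 °C → 39 + 273.15 = 312.15 K.
W = η·Q_H = 0.273 × 122 = 33.31 kJ, so Q_C = Q_H − W = 88.69 kJ.
Entropy balance on the reservoirs: −Q_H/T_H = -0.1758 kJ/K, +Q_C/T_C = 0.2841 kJ/K.
ΔS_univ = −Q_H/T_H + Q_C/T_C = 0.1084 kJ/K (> 0, since η = 0.273 < η_Carnot = 0.550).

ΔS_univ ≈ 0.1084 kJ/K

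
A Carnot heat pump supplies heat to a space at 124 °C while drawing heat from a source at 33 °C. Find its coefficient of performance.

T_H = 124 °C → 124 + 273.15 = 397.15 K.
T_C = 33 °C → 33 + 273.15 = 306.15 K.
Reversible heating COP: COP_HP = T_H/(T_H − T_C) = 397.15/(397.15 − 306.15) = 4.36.

COP_HP ≈ 4.36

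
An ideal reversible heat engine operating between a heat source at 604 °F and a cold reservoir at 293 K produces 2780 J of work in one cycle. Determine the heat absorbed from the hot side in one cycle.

T_H = 604 °F → (604 − 32) × 5/9 = 317.78 °C = 590.93 K.
For a reversible engine, η = 1 − T_C/T_H = 1 − 293.00/590.93 = 0.5042.
Q_H = W/η = 2780/0.5042 = 5514 J.

Q_H ≈ 5514 J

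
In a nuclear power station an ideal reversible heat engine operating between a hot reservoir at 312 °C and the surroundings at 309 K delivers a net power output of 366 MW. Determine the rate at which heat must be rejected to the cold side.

Q̇_C ≈ 410 MW

T_H = 312 °C → 312 + 273.15 = 585.15 K.
Carnot efficiency: η = 1 − T_C/T_H = 1 − 309.00/585.15 = 0.4719.
Since Q_C/Q_H = T_C/T_H and Q_H = W/η, Q_C = W·T_C/(T_H − T_C) = 366 × 309.00/276.15 = 410 MW.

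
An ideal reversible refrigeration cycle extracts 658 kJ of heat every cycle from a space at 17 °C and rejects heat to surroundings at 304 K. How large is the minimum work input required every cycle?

T_C = 17 °C → 17 + 273.15 = 290.15 K.
Carnot COP: COP_R = T_C/(T_H − T_C) = 290.15/13.85 = 20.9495.
W = Q_C/COP_R = 658/20.9495 = 31.41 kJ.

W_in ≈ 31.41 kJ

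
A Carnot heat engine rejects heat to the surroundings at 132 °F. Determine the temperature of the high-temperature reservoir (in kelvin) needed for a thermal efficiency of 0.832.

T_H ≈ 1960 K

T_C = 132 °F → (132 − 32) × 5/9 = 55.56 °C = 328.71 K.
From η = 1 − T_C/T_H, solving for T_H gives T_H = T_C/(1 − η) = 328.71/(1 − 0.832) = 1960 K.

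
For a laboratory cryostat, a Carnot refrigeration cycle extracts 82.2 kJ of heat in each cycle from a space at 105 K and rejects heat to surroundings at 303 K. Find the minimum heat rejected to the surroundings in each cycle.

Q_H ≈ 237 kJ

For a reversible cycle Q_H/Q_C = T_H/T_C, so Q_H = Q_C·T_H/T_C = 82.2 × 303.00/105.00 = 237 kJ.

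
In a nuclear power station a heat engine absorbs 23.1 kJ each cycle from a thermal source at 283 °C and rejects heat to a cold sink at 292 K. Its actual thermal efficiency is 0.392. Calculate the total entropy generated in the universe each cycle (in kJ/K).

ΔS_univ ≈ 0.00656 kJ/K

T_H = 283 °C → 283 + 273.15 = 556.15 K.
W = η·Q_H = 0.392 × 23.1 = 9.055 kJ, so Q_C = Q_H − W = 14.04 kJ.
Reservoir entropy changes: ΔS_H = −Q_H/T_H = −23.1/556.15 = -0.04154 kJ/K and ΔS_C = +Q_C/T_C = 14.04/292.00 = 0.04810 kJ/K.
ΔS_univ = −Q_H/T_H + Q_C/T_C = 0.00656 kJ/K (> 0, since η = 0.392 < η_Carnot = 0.475).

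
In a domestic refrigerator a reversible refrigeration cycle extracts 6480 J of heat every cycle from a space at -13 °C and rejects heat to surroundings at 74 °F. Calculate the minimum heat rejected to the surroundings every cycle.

T_H = 74 °F → (74 − 32) × 5/9 = 23.33 °C = 296.48 K.
T_C = -13 °C → -13 + 273.15 = 260.15 K.
For a reversible cycle Q_H/Q_C = T_H/T_C, so Q_H = Q_C·T_H/T_C = 6480 × 296.48/260.15 = 7385 J.

Q_H ≈ 7385 J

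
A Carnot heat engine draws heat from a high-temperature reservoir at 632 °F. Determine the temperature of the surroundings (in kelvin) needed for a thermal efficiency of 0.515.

T_C ≈ 294 K

T_H = 632 °F → (632 − 32) × 5/9 = 333.33 °C = 606.48 K.
From η = 1 − T_C/T_H, T_C = T_H·(1 − η) = 606.48 × (1 − 0.515) = 294 K.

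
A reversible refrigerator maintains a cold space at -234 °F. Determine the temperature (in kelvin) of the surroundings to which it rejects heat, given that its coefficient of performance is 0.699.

T_C = -234 °F → (-234 − 32) × 5/9 = -147.78 °C = 125.37 K.
COP_R = T_C/(T_H − T_C) ⇒ T_H = T_C·(1 + 1/COP_R) = 125.37 × (1 + 1/0.699) = 305 K.

T_H ≈ 305 K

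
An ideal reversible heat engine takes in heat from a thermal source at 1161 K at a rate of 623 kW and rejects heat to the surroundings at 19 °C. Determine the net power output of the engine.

Ẇ ≈ 466.2 kW

T_C = 19 °C → 19 + 273.15 = 292.15 K.
Since the cycle is reversible, η = 1 − T_C/T_H = 1 − 292.15/1161.00 = 0.7484.
W = η·Q_H = 0.7484 × 623 = 466.2 kW.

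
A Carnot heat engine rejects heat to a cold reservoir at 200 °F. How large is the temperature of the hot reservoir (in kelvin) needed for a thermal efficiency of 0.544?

T_H ≈ 804 K

T_C = 200 °F → (200 − 32) × 5/9 = 93.33 °C = 366.48 K.
From η = 1 − T_C/T_H, solving for T_H gives T_H = T_C/(1 − η) = 366.48/(1 − 0.544) = 804 K.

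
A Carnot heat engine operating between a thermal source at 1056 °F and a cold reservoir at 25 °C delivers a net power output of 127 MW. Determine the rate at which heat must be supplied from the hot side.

Q̇_H ≈ 197 MW

T_H = 1056 °F → (1056 − 32) × 5/9 = 568.89 °C = 842.04 K.
T_C = 25 °C → 25 + 273.15 = 298.15 K.
Since the cycle is reversible, η = 1 − T_C/T_H = 1 − 298.15/842.04 = 0.6459.
Q_H = W/η = 127/0.6459 = 197 MW.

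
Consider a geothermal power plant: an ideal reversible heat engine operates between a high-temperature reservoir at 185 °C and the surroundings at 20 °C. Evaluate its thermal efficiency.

η ≈ 0.360

T_H = 185 °C → 185 + 273.15 = 458.15 K.
T_C = 20 °C → 20 + 273.15 = 293.15 K.
Carnot efficiency: η = 1 − T_C/T_H = 1 − 293.15/458.15 = 0.360.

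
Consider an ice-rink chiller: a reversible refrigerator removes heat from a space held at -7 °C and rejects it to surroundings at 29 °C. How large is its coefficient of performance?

COP_R ≈ 7.39

T_H = 29 °C → 29 + 273.15 = 302.15 K.
T_C = -7 °C → -7 + 273.15 = 266.15 K.
Carnot COP: COP_R = T_C/(T_H − T_C) = 266.15/(302.15 − 266.15) = 7.39.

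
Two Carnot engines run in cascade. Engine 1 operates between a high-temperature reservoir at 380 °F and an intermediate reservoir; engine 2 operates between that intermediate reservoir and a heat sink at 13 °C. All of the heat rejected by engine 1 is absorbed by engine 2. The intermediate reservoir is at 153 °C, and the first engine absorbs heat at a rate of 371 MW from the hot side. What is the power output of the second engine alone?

Ẇ₂ ≈ 111.3 MW

T_H = 380 °F → (380 − 32) × 5/9 = 193.33 °C = 466.48 K.
T_C = 13 °C → 13 + 273.15 = 286.15 K.
T_m = 153 °C → 153 + 273.15 = 426.15 K.
Heat entering the second stage: Q_m = Q_H·(T_m/T_H) = 371 × 426.15/466.48 = 338.9 MW.
Second-stage efficiency η₂ = 1 − T_C/T_m = 1 − 286.15/426.15 = 0.3285, so W₂ = η₂·Q_m = 111.3 MW.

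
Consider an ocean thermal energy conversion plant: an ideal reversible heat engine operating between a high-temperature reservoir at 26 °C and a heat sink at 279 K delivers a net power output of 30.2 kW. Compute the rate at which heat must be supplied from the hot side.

T_H = 26 °C → 26 + 273.15 = 299.15 K.
For a reversible engine, η = 1 − T_C/T_H = 1 − 279.00/299.15 = 0.0674.
Q_H = W/η = 30.2/0.0674 = 448 kW.

Q̇_H ≈ 448 kW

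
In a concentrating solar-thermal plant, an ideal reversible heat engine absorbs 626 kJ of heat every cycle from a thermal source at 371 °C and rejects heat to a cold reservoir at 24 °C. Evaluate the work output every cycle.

T_H = 371 °C → 371 + 273.15 = 644.15 K.
T_C = 24 °C → 24 + 273.15 = 297.15 K.
η_rev = 1 − T_C/T_H = 1 − 297.15/644.15 = 0.5387.
W = η·Q_H = 0.5387 × 626 = 337.2 kJ.

W ≈ 337.2 kJ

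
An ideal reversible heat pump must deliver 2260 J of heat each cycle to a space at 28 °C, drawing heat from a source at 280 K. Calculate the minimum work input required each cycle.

W_in ≈ 158.7 J

T_H = 28 °C → 28 + 273.15 = 301.15 K.
For a reversible heat pump, COP_HP = T_H/(T_H − T_C) = 301.15/21.15 = 14.2388.
W = Q_H/COP_HP = 2260/14.2388 = 158.7 J.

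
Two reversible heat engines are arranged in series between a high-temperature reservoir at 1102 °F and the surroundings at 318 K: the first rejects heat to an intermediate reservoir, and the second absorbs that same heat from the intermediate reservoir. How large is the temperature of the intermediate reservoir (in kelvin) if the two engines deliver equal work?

T_H = 1102 °F → (1102 − 32) × 5/9 = 594.44 °C = 867.59 K.
For reversible stages Q_m = Q_H·(T_m/T_H). Setting W₁ = Q_H(1 − T_m/T_H) equal to W₂ = Q_m(1 − T_C/T_m) = Q_H·(T_m − T_C)/T_H gives T_H − T_m = T_m − T_C, so T_m = (T_H + T_C)/2 = (867.59 + 318.00)/2 = 592.8 K.

T_m ≈ 592.8 K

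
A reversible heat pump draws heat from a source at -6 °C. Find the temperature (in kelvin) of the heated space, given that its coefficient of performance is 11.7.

T_C = -6 °C → -6 + 273.15 = 267.15 K.
COP_HP = T_H/(T_H − T_C) ⇒ T_H = T_C·COP_HP/(COP_HP − 1) = 267.15 × 11.7/(11.7 − 1) = 292 K.

T_H ≈ 292 K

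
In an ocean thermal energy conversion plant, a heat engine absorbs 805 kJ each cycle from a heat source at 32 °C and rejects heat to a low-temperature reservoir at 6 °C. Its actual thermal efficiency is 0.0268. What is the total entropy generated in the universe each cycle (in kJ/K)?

ΔS_univ ≈ 0.168 kJ/K

T_H = 32 °C → 32 + 273.15 = 305.15 K.
T_C = 6 °C → 6 + 273.15 = 279.15 K.
W = η·Q_H = 0.0268 × 805 = 21.57 kJ, so Q_C = Q_H − W = 783.4 kJ.
Reservoir entropy changes: ΔS_H = −Q_H/T_H = −805/305.15 = -2.638 kJ/K and ΔS_C = +Q_C/T_C = 783.4/279.15 = 2.806 kJ/K.
ΔS_univ = −Q_H/T_H + Q_C/T_C = 0.168 kJ/K (> 0, since η = 0.0268 < η_Carnot = 0.085).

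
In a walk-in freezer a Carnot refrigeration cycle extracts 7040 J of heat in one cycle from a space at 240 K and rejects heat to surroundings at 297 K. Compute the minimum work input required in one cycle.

W_in ≈ 1672 J

Carnot COP: COP_R = T_C/(T_H − T_C) = 240.00/57.00 = 4.2105.
W = Q_C/COP_R = 7040/4.2105 = 1672 J.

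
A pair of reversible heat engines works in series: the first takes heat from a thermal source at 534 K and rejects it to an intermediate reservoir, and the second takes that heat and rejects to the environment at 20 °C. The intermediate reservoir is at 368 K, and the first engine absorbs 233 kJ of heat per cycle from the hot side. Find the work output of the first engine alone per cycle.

T_C = 20 °C → 20 + 273.15 = 293.15 K.
First-stage efficiency η₁ = 1 − T_m/T_H = 1 − 368.00/534.00 = 0.3109.
W₁ = η₁·Q_H = 0.3109 × 233 = 72.4 kJ.

W₁ ≈ 72.4 kJ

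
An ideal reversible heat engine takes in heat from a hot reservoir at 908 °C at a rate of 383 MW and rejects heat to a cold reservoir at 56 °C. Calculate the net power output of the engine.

T_H = 908 °C → 908 + 273.15 = 1181.15 K.
T_C = 56 °C → 56 + 273.15 = 329.15 K.
η_rev = 1 − T_C/T_H = 1 − 329.15/1181.15 = 0.7213.
W = η·Q_H = 0.7213 × 383 = 276 MW.

Ẇ ≈ 276 MW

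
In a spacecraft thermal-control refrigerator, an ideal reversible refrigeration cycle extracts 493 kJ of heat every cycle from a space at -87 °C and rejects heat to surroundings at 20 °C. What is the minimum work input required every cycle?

T_H = 20 °C → 20 + 273.15 = 293.15 K.
T_C = -87 °C → -87 + 273.15 = 186.15 K.
Carnot COP: COP_R = T_C/(T_H − T_C) = 186.15/107.00 = 1.7397.
W = Q_C/COP_R = 493/1.7397 = 283 kJ.

W_in ≈ 283 kJ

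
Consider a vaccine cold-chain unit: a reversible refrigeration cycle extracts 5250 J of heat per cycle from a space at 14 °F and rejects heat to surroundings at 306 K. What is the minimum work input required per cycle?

T_C = 14 °F → (14 − 32) × 5/9 = -10.00 °C = 263.15 K.
COP_R = T_C/(T_H − T_C) = 263.15/42.85 = 6.1412.
W = Q_C/COP_R = 5250/6.1412 = 855 J.

W_in ≈ 855 J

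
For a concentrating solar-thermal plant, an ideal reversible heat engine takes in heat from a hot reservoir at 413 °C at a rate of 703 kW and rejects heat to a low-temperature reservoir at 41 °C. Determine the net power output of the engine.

T_H = 413 °C → 413 + 273.15 = 686.15 K.
T_C = 41 °C → 41 + 273.15 = 314.15 K.
Since the cycle is reversible, η = 1 − T_C/T_H = 1 − 314.15/686.15 = 0.5422.
W = η·Q_H = 0.5422 × 703 = 381 kW.

Ẇ ≈ 381 kW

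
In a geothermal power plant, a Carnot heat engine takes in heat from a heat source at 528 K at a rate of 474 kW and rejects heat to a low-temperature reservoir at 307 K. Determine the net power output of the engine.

Carnot efficiency: η = 1 − T_C/T_H = 1 − 307.00/528.00 = 0.4186.
W = η·Q_H = 0.4186 × 474 = 198 kW.

Ẇ ≈ 198 kW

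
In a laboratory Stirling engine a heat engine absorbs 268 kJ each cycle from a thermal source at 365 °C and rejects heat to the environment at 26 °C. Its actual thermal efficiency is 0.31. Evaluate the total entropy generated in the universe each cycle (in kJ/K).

ΔS_univ ≈ 0.1982 kJ/K

T_H = 365 °C → 365 + 273.15 = 638.15 K.
T_C = 26 °C → 26 + 273.15 = 299.15 K.
W = η·Q_H = 0.31 × 268 = 83.08 kJ, so Q_C = Q_H − W = 184.9 kJ.
The hot reservoir loses entropy Q_H/T_H = 268/638.15 = 0.4200 kJ/K; the cold reservoir gains Q_C/T_C = 184.9/299.15 = 0.6182 kJ/K.
ΔS_univ = −Q_H/T_H + Q_C/T_C = 0.1982 kJ/K (> 0, since η = 0.31 < η_Carnot = 0.531).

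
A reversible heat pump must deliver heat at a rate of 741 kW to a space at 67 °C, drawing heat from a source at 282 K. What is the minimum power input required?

T_H = 67 °C → 67 + 273.15 = 340.15 K.
The Carnot heat-pump COP is COP_HP = T_H/(T_H − T_C) = 340.15/58.15 = 5.8495.
W = Q_H/COP_HP = 741/5.8495 = 127 kW.

Ẇ_in ≈ 127 kW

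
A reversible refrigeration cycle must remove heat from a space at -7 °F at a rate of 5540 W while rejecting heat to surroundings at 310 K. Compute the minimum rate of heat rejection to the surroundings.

Q̇_H ≈ 6830 W

T_C = -7 °F → (-7 − 32) × 5/9 = -21.67 °C = 251.48 K.
For a reversible cycle Q_H/Q_C = T_H/T_C, so Q_H = Q_C·T_H/T_C = 5540 × 310.00/251.48 = 6830 W.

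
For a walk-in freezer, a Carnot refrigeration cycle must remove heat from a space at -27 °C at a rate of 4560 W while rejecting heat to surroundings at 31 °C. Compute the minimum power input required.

T_H = 31 °C → 31 + 273.15 = 304.15 K.
T_C = -27 °C → -27 + 273.15 = 246.15 K.
The reversible coefficient of performance is COP_R = T_C/(T_H − T_C) = 246.15/58.00 = 4.2440.
W = Q_C/COP_R = 4560/4.2440 = 1074 W.

Ẇ_in ≈ 1074 W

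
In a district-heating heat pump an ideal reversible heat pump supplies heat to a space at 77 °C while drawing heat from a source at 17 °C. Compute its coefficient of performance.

T_H = 77 °C → 77 + 273.15 = 350.15 K.
T_C = 17 °C → 17 + 273.15 = 290.15 K.
For a reversible heat pump, COP_HP = T_H/(T_H − T_C) = 350.15/(350.15 − 290.15) = 5.84.

COP_HP ≈ 5.84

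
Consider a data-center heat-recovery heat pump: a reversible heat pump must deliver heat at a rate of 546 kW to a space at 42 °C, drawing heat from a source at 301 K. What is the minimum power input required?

Ẇ_in ≈ 24.5 kW

T_H = 42 °C → 42 + 273.15 = 315.15 K.
The Carnot heat-pump COP is COP_HP = T_H/(T_H − T_C) = 315.15/14.15 = 22.2721.
W = Q_H/COP_HP = 546/22.2721 = 24.5 kW.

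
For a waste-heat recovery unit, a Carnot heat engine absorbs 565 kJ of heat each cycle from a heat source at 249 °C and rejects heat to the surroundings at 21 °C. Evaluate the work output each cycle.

T_H = 249 °C → 249 + 273.15 = 522.15 K.
T_C = 21 °C → 21 + 273.15 = 294.15 K.
η_rev = 1 − T_C/T_H = 1 − 294.15/522.15 = 0.4367.
W = η·Q_H = 0.4367 × 565 = 247 kJ.

W ≈ 247 kJ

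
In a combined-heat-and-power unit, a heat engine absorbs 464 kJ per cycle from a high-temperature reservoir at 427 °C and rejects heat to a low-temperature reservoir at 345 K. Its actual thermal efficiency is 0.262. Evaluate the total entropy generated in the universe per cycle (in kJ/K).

T_H = 427 °C → 427 + 273.15 = 700.15 K.
W = η·Q_H = 0.262 × 464 = 121.6 kJ, so Q_C = Q_H − W = 342.4 kJ.
The hot reservoir loses entropy Q_H/T_H = 464/700.15 = 0.6627 kJ/K; the cold reservoir gains Q_C/T_C = 342.4/345.00 = 0.9926 kJ/K.
ΔS_univ = −Q_H/T_H + Q_C/T_C = 0.330 kJ/K (> 0, since η = 0.262 < η_Carnot = 0.507).

ΔS_univ ≈ 0.330 kJ/K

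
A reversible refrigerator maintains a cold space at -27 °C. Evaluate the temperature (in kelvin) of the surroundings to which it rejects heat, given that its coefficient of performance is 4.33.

T_H ≈ 303.0 K

T_C = -27 °C → -27 + 273.15 = 246.15 K.
COP_R = T_C/(T_H − T_C) ⇒ T_H = T_C·(1 + 1/COP_R) = 246.15 × (1 + 1/4.33) = 303.0 K.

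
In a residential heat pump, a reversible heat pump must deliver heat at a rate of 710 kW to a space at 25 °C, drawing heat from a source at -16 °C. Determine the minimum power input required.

T_H = 25 °C → 25 + 273.15 = 298.15 K.
T_C = -16 °C → -16 + 273.15 = 257.15 K.
Reversible heating COP: COP_HP = T_H/(T_H − T_C) = 298.15/41.00 = 7.2720.
W = Q_H/COP_HP = 710/7.2720 = 97.6 kW.

Ẇ_in ≈ 97.6 kW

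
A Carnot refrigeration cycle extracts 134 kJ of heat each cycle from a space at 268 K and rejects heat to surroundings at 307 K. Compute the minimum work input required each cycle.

Carnot COP: COP_R = T_C/(T_H − T_C) = 268.00/39.00 = 6.8718.
W = Q_C/COP_R = 134/6.8718 = 19.5 kJ.

W_in ≈ 19.5 kJ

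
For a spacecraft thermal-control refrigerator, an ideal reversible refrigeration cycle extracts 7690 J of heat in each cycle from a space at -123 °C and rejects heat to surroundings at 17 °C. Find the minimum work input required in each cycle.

T_H = 17 °C → 17 + 273.15 = 290.15 K.
T_C = -123 °C → -123 + 273.15 = 150.15 K.
The reversible coefficient of performance is COP_R = T_C/(T_H − T_C) = 150.15/140.00 = 1.0725.
W = Q_C/COP_R = 7690/1.0725 = 7170 J.

W_in ≈ 7170 J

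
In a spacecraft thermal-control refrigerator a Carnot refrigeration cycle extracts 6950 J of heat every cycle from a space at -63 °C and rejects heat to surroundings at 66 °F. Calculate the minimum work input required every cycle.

T_H = 66 °F → (66 − 32) × 5/9 = 18.89 °C = 292.04 K.
T_C = -63 °C → -63 + 273.15 = 210.15 K.
COP_R = T_C/(T_H − T_C) = 210.15/81.89 = 2.5663.
W = Q_C/COP_R = 6950/2.5663 = 2708 J.

W_in ≈ 2708 J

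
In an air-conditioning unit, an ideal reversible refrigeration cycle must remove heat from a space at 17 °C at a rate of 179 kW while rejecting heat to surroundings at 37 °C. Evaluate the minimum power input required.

T_H = 37 °C → 37 + 273.15 = 310.15 K.
T_C = 17 °C → 17 + 273.15 = 290.15 K.
The reversible coefficient of performance is COP_R = T_C/(T_H − T_C) = 290.15/20.00 = 14.5075.
W = Q_C/COP_R = 179/14.5075 = 12.34 kW.

Ẇ_in ≈ 12.34 kW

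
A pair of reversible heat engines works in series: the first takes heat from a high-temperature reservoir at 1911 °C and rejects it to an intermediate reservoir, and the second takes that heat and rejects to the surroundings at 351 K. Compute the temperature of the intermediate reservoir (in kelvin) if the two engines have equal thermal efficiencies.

T_H = 1911 °C → 1911 + 273.15 = 2184.15 K.
Equal efficiencies require 1 − T_m/T_H = 1 − T_C/T_m, i.e. T_m/T_H = T_C/T_m, so T_m = √(T_H·T_C) = √(2184.15 × 351.00) = 876 K.

T_m ≈ 876 K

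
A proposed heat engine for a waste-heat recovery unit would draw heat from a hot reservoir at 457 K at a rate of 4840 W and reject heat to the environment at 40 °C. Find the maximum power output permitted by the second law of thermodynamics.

T_C = 40 °C → 40 + 273.15 = 313.15 K.
The upper bound on efficiency is η_max = 1 − T_C/T_H = 1 − 313.15/457.00 = 0.3148.
W_max = η_max · Q_H = 0.3148 × 4840 = 1523 W.

Ẇ_max ≈ 1523 W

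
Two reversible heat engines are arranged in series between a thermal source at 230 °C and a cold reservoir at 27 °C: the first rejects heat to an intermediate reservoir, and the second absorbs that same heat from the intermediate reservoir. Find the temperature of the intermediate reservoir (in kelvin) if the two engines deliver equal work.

T_m ≈ 402 K

T_H = 230 °C → 230 + 273.15 = 503.15 K.
T_C = 27 °C → 27 + 273.15 = 300.15 K.
For reversible stages Q_m = Q_H·(T_m/T_H). Setting W₁ = Q_H(1 − T_m/T_H) equal to W₂ = Q_m(1 − T_C/T_m) = Q_H·(T_m − T_C)/T_H gives T_H − T_m = T_m − T_C, so T_m = (T_H + T_C)/2 = (503.15 + 300.15)/2 = 402 K.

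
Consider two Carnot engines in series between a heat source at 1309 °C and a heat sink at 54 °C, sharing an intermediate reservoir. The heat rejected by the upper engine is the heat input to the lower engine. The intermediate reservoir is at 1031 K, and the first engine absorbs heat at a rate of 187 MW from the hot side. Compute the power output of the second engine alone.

T_H = 1309 °C → 1309 + 273.15 = 1582.15 K.
T_C = 54 °C → 54 + 273.15 = 327.15 K.
Heat entering the second stage: Q_m = Q_H·(T_m/T_H) = 187 × 1031.00/1582.15 = 122 MW.
Second-stage efficiency η₂ = 1 − T_C/T_m = 1 − 327.15/1031.00 = 0.6827, so W₂ = η₂·Q_m = 83.2 MW.

Ẇ₂ ≈ 83.2 MW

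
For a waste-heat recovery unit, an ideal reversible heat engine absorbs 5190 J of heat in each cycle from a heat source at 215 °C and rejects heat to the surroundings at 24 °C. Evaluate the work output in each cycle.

T_H = 215 °C → 215 + 273.15 = 488.15 K.
T_C = 24 °C → 24 + 273.15 = 297.15 K.
The Carnot efficiency is η = 1 − T_C/T_H = 1 − 297.15/488.15 = 0.3913.
W = η·Q_H = 0.3913 × 5190 = 2031 J.

W ≈ 2031 J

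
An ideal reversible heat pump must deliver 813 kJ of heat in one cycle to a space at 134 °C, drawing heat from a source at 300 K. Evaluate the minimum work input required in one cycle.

T_H = 134 °C → 134 + 273.15 = 407.15 K.
Reversible heating COP: COP_HP = T_H/(T_H − T_C) = 407.15/107.15 = 3.7998.
W = Q_H/COP_HP = 813/3.7998 = 214 kJ.

W_in ≈ 214 kJ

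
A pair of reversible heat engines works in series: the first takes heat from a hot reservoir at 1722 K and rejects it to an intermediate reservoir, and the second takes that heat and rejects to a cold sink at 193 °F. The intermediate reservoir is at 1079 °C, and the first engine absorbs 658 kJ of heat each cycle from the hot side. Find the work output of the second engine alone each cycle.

W₂ ≈ 378 kJ

T_C = 193 °F → (193 − 32) × 5/9 = 89.44 °C = 362.59 K.
T_m = 1079 °C → 1079 + 273.15 = 1352.15 K.
Heat entering the second stage: Q_m = Q_H·(T_m/T_H) = 658 × 1352.15/1722.00 = 517 kJ.
Second-stage efficiency η₂ = 1 − T_C/T_m = 1 − 362.59/1352.15 = 0.7318, so W₂ = η₂·Q_m = 378 kJ.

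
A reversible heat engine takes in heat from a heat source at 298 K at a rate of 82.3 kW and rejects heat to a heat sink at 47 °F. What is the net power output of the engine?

Ẇ ≈ 4.56 kW

T_C = 47 °F → (47 − 32) × 5/9 = 8.33 °C = 281.48 K.
Carnot efficiency: η = 1 − T_C/T_H = 1 − 281.48/298.00 = 0.0554.
W = η·Q_H = 0.0554 × 82.3 = 4.56 kW.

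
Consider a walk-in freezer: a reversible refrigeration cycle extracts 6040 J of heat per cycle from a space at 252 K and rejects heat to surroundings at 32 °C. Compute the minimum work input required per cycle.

T_H = 32 °C → 32 + 273.15 = 305.15 K.
Carnot COP: COP_R = T_C/(T_H − T_C) = 252.00/53.15 = 4.7413.
W = Q_C/COP_R = 6040/4.7413 = 1270 J.

W_in ≈ 1270 J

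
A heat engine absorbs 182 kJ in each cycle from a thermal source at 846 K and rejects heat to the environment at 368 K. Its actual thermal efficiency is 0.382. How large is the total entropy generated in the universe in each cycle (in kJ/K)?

ΔS_univ ≈ 0.0905 kJ/K

W = η·Q_H = 0.382 × 182 = 69.52 kJ, so Q_C = Q_H − W = 112.5 kJ.
Reservoir entropy changes: ΔS_H = −Q_H/T_H = −182/846.00 = -0.2151 kJ/K and ΔS_C = +Q_C/T_C = 112.5/368.00 = 0.3056 kJ/K.
ΔS_univ = −Q_H/T_H + Q_C/T_C = 0.0905 kJ/K (> 0, since η = 0.382 < η_Carnot = 0.565).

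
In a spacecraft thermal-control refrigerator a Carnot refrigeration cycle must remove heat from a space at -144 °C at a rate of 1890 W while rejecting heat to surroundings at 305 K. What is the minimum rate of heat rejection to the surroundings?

Q̇_H ≈ 4463 W

T_C = -144 °C → -144 + 273.15 = 129.15 K.
For a reversible cycle Q_H/Q_C = T_H/T_C, so Q_H = Q_C·T_H/T_C = 1890 × 305.00/129.15 = 4463 W.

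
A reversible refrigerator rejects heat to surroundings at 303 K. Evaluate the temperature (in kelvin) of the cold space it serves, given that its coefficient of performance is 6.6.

T_C ≈ 263 K

COP_R = T_C/(T_H − T_C) ⇒ T_C = T_H·COP_R/(1 + COP_R) = 303.00 × 6.6/(1 + 6.6) = 263 K.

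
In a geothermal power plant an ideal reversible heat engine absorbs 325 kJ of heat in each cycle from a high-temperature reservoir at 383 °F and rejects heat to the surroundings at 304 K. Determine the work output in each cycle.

T_H = 383 °F → (383 − 32) × 5/9 = 195.00 °C = 468.15 K.
η_rev = 1 − T_C/T_H = 1 − 304.00/468.15 = 0.3506.
W = η·Q_H = 0.3506 × 325 = 114 kJ.

W ≈ 114 kJ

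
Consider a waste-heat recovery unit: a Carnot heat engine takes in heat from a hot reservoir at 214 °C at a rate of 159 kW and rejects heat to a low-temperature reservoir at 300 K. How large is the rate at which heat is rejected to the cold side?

T_H = 214 °C → 214 + 273.15 = 487.15 K.
For a reversible engine, η = 1 − T_C/T_H = 1 − 300.00/487.15 = 0.3842.
For a reversible cycle Q_C/Q_H = T_C/T_H, so Q_C = 159 × 300.00/487.15 = 97.92 kW.

Q̇_C ≈ 97.92 kW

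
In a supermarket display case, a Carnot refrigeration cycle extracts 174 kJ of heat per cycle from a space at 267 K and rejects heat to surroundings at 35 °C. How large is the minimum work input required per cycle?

T_H = 35 °C → 35 + 273.15 = 308.15 K.
The reversible coefficient of performance is COP_R = T_C/(T_H − T_C) = 267.00/41.15 = 6.4885.
W = Q_C/COP_R = 174/6.4885 = 26.8 kJ.

W_in ≈ 26.8 kJ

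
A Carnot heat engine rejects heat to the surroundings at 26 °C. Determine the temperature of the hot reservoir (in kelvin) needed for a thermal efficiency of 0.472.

T_H ≈ 567 K

T_C = 26 °C → 26 + 273.15 = 299.15 K.
From η = 1 − T_C/T_H, solving for T_H gives T_H = T_C/(1 − η) = 299.15/(1 − 0.472) = 567 K.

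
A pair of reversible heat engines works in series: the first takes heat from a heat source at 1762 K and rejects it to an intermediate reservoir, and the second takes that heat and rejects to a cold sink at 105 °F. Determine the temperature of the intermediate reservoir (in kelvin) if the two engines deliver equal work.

T_C = 105 °F → (105 − 32) × 5/9 = 40.56 °C = 313.71 K.
For reversible stages Q_m = Q_H·(T_m/T_H). Setting W₁ = Q_H(1 − T_m/T_H) equal to W₂ = Q_m(1 − T_C/T_m) = Q_H·(T_m − T_C)/T_H gives T_H − T_m = T_m − T_C, so T_m = (T_H + T_C)/2 = (1762.00 + 313.71)/2 = 1040 K.

T_m ≈ 1040 K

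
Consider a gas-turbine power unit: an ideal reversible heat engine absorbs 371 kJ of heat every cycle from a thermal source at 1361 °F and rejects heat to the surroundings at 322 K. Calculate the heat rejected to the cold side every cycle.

T_H = 1361 °F → (1361 − 32) × 5/9 = 738.33 °C = 1011.48 K.
Since the cycle is reversible, η = 1 − T_C/T_H = 1 − 322.00/1011.48 = 0.6817.
For a reversible cycle Q_C/Q_H = T_C/T_H, so Q_C = 371 × 322.00/1011.48 = 118.1 kJ.

Q_C ≈ 118.1 kJ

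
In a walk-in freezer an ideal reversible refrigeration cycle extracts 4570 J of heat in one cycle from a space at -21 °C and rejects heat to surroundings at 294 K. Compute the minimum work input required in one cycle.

W_in ≈ 758 J

T_C = -21 °C → -21 + 273.15 = 252.15 K.
Carnot COP: COP_R = T_C/(T_H − T_C) = 252.15/41.85 = 6.0251.
W = Q_C/COP_R = 4570/6.0251 = 758 J.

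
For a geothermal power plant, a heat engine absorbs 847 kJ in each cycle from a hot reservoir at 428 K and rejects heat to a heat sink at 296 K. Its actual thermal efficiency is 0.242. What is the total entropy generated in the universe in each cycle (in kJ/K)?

W = η·Q_H = 0.242 × 847 = 205.0 kJ, so Q_C = Q_H − W = 642.0 kJ.
The hot reservoir loses entropy Q_H/T_H = 847/428.00 = 1.979 kJ/K; the cold reservoir gains Q_C/T_C = 642.0/296.00 = 2.169 kJ/K.
ΔS_univ = −Q_H/T_H + Q_C/T_C = 0.190 kJ/K (> 0, since η = 0.242 < η_Carnot = 0.308).

ΔS_univ ≈ 0.190 kJ/K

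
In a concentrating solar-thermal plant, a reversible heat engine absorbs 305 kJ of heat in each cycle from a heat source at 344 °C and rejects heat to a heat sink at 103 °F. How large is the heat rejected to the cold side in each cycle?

T_H = 344 °C → 344 + 273.15 = 617.15 K.
T_C = 103 °F → (103 − 32) × 5/9 = 39.44 °C = 312.59 K.
Since the cycle is reversible, η = 1 − T_C/T_H = 1 − 312.59/617.15 = 0.4935.
For a reversible cycle Q_C/Q_H = T_C/T_H, so Q_C = 305 × 312.59/617.15 = 154 kJ.

Q_C ≈ 154 kJ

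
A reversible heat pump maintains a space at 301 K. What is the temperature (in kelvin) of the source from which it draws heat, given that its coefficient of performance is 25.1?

T_C ≈ 289.0 K

COP_HP = T_H/(T_H − T_C) ⇒ T_C = T_H·(COP_HP − 1)/COP_HP = 301.00 × (25.1 − 1)/25.1 = 289.0 K.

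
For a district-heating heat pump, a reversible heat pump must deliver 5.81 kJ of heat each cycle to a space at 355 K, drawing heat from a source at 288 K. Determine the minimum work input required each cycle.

The Carnot heat-pump COP is COP_HP = T_H/(T_H − T_C) = 355.00/67.00 = 5.2985.
W = Q_H/COP_HP = 5.81/5.2985 = 1.10 kJ.

W_in ≈ 1.10 kJ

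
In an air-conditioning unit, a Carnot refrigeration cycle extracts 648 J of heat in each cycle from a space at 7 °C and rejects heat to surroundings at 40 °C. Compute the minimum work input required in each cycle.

W_in ≈ 76.33 J

T_H = 40 °C → 40 + 273.15 = 313.15 K.
T_C = 7 °C → 7 + 273.15 = 280.15 K.
Carnot COP: COP_R = T_C/(T_H − T_C) = 280.15/33.00 = 8.4894.
W = Q_C/COP_R = 648/8.4894 = 76.33 J.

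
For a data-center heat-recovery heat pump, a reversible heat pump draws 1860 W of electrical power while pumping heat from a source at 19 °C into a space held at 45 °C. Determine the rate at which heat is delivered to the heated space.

Q̇_H ≈ 22800 W

T_H = 45 °C → 45 + 273.15 = 318.15 K.
T_C = 19 °C → 19 + 273.15 = 292.15 K.
COP_HP = T_H/(T_H − T_C) = 318.15/26.00 = 12.2365.
Q_H = COP_HP · W = 12.2365 × 1860 = 22800 W.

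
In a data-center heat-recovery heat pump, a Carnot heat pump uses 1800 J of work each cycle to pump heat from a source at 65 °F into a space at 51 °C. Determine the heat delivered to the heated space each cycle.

T_H = 51 °C → 51 + 273.15 = 324.15 K.
T_C = 65 °F → (65 − 32) × 5/9 = 18.33 °C = 291.48 K.
For a reversible heat pump, COP_HP = T_H/(T_H − T_C) = 324.15/32.67 = 9.9230.
Q_H = COP_HP · W = 9.9230 × 1800 = 17900 J.

Q_H ≈ 17900 J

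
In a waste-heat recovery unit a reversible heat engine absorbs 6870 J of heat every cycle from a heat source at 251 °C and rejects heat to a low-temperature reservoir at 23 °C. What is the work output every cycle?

T_H = 251 °C → 251 + 273.15 = 524.15 K.
T_C = 23 °C → 23 + 273.15 = 296.15 K.
Since the cycle is reversible, η = 1 − T_C/T_H = 1 − 296.15/524.15 = 0.4350.
W = η·Q_H = 0.4350 × 6870 = 2990 J.

W ≈ 2990 J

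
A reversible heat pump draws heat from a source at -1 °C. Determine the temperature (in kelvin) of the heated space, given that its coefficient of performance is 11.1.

T_C = -1 °C → -1 + 273.15 = 272.15 K.
COP_HP = T_H/(T_H − T_C) ⇒ T_H = T_C·COP_HP/(COP_HP − 1) = 272.15 × 11.1/(11.1 − 1) = 299 K.

T_H ≈ 299 K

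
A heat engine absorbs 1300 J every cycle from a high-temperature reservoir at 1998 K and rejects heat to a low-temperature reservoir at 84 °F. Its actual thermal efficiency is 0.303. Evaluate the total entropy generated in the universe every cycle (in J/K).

ΔS_univ ≈ 2.349 J/K

T_C = 84 °F → (84 − 32) × 5/9 = 28.89 °C = 302.04 K.
W = η·Q_H = 0.303 × 1300 = 393.9 J, so Q_C = Q_H − W = 906.1 J.
Entropy balance on the reservoirs: −Q_H/T_H = -0.6507 J/K, +Q_C/T_C = 3.000 J/K.
ΔS_univ = −Q_H/T_H + Q_C/T_C = 2.349 J/K (> 0, since η = 0.303 < η_Carnot = 0.849).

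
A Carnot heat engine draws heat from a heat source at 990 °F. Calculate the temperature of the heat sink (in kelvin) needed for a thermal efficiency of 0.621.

T_C ≈ 305.2 K

T_H = 990 °F → (990 − 32) × 5/9 = 532.22 °C = 805.37 K.
From η = 1 − T_C/T_H, T_C = T_H·(1 − η) = 805.37 × (1 − 0.621) = 305.2 K.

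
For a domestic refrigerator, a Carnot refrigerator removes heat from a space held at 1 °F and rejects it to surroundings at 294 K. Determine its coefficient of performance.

COP_R ≈ 6.72

T_C = 1 °F → (1 − 32) × 5/9 = -17.22 °C = 255.93 K.
For a reversible refrigerator, COP_R = T_C/(T_H − T_C) = 255.93/(294.00 − 255.93) = 6.72.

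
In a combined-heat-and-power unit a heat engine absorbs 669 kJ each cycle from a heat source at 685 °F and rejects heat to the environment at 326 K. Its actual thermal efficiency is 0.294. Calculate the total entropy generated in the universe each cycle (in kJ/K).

T_H = 685 °F → (685 − 32) × 5/9 = 362.78 °C = 635.93 K.
W = η·Q_H = 0.294 × 669 = 196.7 kJ, so Q_C = Q_H − W = 472.3 kJ.
Entropy balance on the reservoirs: −Q_H/T_H = -1.052 kJ/K, +Q_C/T_C = 1.449 kJ/K.
ΔS_univ = −Q_H/T_H + Q_C/T_C = 0.397 kJ/K (> 0, since η = 0.294 < η_Carnot = 0.487).

ΔS_univ ≈ 0.397 kJ/K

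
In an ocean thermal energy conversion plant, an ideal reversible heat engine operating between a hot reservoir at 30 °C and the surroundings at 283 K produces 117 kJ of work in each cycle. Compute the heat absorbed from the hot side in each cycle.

Q_H ≈ 1760 kJ

T_H = 30 °C → 30 + 273.15 = 303.15 K.
η_rev = 1 − T_C/T_H = 1 − 283.00/303.15 = 0.0665.
Q_H = W/η = 117/0.0665 = 1760 kJ.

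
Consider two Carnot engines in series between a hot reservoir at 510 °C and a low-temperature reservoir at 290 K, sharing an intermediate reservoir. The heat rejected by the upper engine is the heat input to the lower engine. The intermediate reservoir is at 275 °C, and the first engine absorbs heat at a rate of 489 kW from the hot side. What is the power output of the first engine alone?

T_H = 510 °C → 510 + 273.15 = 783.15 K.
T_m = 275 °C → 275 + 273.15 = 548.15 K.
First-stage efficiency η₁ = 1 − T_m/T_H = 1 − 548.15/783.15 = 0.3001.
W₁ = η₁·Q_H = 0.3001 × 489 = 147 kW.

Ẇ₁ ≈ 147 kW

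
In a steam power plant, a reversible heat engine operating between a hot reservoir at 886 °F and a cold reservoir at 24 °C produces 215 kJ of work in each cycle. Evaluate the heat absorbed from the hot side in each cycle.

T_H = 886 °F → (886 − 32) × 5/9 = 474.44 °C = 747.59 K.
T_C = 24 °C → 24 + 273.15 = 297.15 K.
The Carnot efficiency is η = 1 − T_C/T_H = 1 − 297.15/747.59 = 0.6025.
Q_H = W/η = 215/0.6025 = 357 kJ.

Q_H ≈ 357 kJ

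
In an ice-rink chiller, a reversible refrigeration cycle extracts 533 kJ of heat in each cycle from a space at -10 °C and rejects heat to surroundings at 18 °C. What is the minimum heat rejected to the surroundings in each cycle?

Q_H ≈ 590 kJ

T_H = 18 °C → 18 + 273.15 = 291.15 K.
T_C = -10 °C → -10 + 273.15 = 263.15 K.
For a reversible cycle Q_H/Q_C = T_H/T_C, so Q_H = Q_C·T_H/T_C = 533 × 291.15/263.15 = 590 kJ.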